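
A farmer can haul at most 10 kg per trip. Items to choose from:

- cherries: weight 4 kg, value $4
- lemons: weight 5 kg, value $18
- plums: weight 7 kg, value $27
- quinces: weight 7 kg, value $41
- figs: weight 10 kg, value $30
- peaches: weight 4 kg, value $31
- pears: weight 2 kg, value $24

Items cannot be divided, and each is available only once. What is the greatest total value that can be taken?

$65

Check high-value combinations within 10 kg:
- quinces+pears: weight 7+2=9, value 41+24=65
- cherries+peaches+pears: weight 4+4+2=10, value 4+31+24=59
- peaches+pears: weight 4+2=6, value 31+24=55
- plums+pears: weight 7+2=9, value 27+24=51
- lemons+peaches: weight 5+4=9, value 18+31=49
Best: $65.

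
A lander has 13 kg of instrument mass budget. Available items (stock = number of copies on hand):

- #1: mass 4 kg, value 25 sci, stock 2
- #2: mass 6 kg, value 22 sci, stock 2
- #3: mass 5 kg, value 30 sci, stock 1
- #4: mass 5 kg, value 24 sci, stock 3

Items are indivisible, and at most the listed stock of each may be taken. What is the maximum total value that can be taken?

80 sci

Top feasible selections:
- 2×#1 + 1×#3: mass 13, value 80
- 2×#1 + 1×#4: mass 13, value 74
- 1×#1 + 1×#3: mass 9, value 55
- 1×#3 + 1×#4: mass 10, value 54
Best: 80 sci.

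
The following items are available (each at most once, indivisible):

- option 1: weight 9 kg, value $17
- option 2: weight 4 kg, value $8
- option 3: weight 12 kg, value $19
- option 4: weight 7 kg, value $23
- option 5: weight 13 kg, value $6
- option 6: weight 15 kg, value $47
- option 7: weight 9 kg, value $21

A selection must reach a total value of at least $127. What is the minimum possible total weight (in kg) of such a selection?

52

Subsets with value ≥ 127, sorted by total weight:
- option 1+option 3+option 4+option 6+option 7: weight 52, value 127
- option 1+option 2+option 3+option 4+option 6+option 7: weight 56, value 135
- option 1+option 3+option 4+option 5+option 6+option 7: weight 65, value 133
Minimum weight: 52 kg.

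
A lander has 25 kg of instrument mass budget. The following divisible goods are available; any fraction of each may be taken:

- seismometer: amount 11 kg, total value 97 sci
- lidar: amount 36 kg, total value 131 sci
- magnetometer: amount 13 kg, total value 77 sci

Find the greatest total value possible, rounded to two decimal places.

177.64

Take in order of value per unit:
- seismometer (97/11 per unit): all 11 → value 97, running total 97.00
- magnetometer (77/13 per unit): all 13 → value 77, running total 174.00
- lidar (131/36 per unit): 1 of 36 → value 1×131/36 = 3.6389, running total 177.64
Total 177.64.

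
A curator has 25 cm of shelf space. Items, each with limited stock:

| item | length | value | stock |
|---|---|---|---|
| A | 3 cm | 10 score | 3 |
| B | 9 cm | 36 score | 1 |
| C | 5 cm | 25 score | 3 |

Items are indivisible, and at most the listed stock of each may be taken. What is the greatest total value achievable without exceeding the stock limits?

111 score

Top feasible selections:
- 1×B + 3×C: length 24, value 111
- 2×A + 1×B + 2×C: length 25, value 106
- 3×A + 3×C: length 24, value 105
Best: 111 score.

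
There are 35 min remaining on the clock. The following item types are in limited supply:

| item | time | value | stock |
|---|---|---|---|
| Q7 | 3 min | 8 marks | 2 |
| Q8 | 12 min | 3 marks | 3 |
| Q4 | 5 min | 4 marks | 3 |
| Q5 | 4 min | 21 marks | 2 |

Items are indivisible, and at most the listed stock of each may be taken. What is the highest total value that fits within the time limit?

Best selections within time 35 and stock limits:
- 2×Q7 + 3×Q4 + 2×Q5: time 29, value 70
- 2×Q7 + 2×Q4 + 2×Q5: time 24, value 66
- 2×Q7 + 1×Q8 + 1×Q4 + 2×Q5: time 31, value 65
- 2×Q7 + 1×Q4 + 2×Q5: time 19, value 62
Best: 70 marks.

70 marks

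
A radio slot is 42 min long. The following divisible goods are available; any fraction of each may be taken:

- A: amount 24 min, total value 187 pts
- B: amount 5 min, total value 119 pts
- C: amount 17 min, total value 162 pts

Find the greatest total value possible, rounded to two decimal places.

436.83

Take in order of value per unit:
- B (119/5 per unit): all 5 → value 119, running total 119.00
- C (162/17 per unit): all 17 → value 162, running total 281.00
- A (187/24 per unit): 20 of 24 → value 20×187/24 = 155.8333, running total 436.83
Total 436.83.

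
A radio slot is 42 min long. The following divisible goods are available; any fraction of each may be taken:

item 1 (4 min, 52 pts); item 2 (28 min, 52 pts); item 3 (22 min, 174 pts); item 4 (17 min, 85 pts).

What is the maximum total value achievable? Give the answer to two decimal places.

Take in order of value per unit:
- item 1 (52/4 per unit): all 4 → value 52, running total 52.00
- item 3 (174/22 per unit): all 22 → value 174, running total 226.00
- item 4 (85/17 per unit): 16 of 17 → value 16×85/17 = 80.0000, running total 306.00
Total 306.00.

306.00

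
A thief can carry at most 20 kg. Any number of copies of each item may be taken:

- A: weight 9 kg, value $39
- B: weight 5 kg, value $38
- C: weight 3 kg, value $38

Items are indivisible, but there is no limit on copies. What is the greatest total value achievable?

$228

Best value-per-unit is C at 38/3; filling with it alone gives 6×38 = 228.
Optimal mix: 1×B + 5×C → weight 20, value 228.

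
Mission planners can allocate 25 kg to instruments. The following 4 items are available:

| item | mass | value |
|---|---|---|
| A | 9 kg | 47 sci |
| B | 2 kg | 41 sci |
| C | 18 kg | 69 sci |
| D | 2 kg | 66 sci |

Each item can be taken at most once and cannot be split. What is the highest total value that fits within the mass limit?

Check high-value combinations within 25 kg:
- B+C+D: mass 2+18+2=22, value 41+69+66=176
- A+B+D: mass 9+2+2=13, value 47+41+66=154
- C+D: mass 18+2=20, value 69+66=135
Best: 176 sci.

176 sci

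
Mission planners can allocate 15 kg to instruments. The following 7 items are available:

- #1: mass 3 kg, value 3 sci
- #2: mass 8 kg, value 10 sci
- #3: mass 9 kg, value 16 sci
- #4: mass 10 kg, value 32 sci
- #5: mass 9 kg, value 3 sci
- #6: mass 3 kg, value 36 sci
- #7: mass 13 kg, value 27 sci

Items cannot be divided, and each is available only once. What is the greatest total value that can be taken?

68 sci

Check high-value combinations within 15 kg:
- #4+#6: mass 10+3=13, value 32+36=68
- #1+#3+#6: mass 3+9+3=15, value 3+16+36=55
- #3+#6: mass 9+3=12, value 16+36=52
- #1+#2+#6: mass 3+8+3=14, value 3+10+36=49
- #2+#6: mass 8+3=11, value 10+36=46
Best: 68 sci.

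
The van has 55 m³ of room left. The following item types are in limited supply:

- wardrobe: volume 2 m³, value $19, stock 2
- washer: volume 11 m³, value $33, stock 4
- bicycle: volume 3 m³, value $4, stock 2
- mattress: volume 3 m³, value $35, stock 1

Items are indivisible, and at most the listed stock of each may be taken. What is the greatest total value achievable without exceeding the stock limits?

$209

Best selections within volume 55 and stock limits:
- 2×wardrobe + 4×washer + 1×bicycle + 1×mattress: volume 54, value 209
- 2×wardrobe + 4×washer + 1×mattress: volume 51, value 205
- 1×wardrobe + 4×washer + 2×bicycle + 1×mattress: volume 55, value 194
- 1×wardrobe + 4×washer + 1×bicycle + 1×mattress: volume 52, value 190
Best: $209.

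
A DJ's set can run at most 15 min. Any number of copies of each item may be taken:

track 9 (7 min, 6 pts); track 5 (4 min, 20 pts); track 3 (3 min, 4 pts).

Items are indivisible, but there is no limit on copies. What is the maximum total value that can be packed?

64 pts

Best value-per-unit is track 5 at 20/4; filling with it alone gives 3×20 = 60.
Optimal mix: 3×track 5 + 1×track 3 → duration 15, value 64.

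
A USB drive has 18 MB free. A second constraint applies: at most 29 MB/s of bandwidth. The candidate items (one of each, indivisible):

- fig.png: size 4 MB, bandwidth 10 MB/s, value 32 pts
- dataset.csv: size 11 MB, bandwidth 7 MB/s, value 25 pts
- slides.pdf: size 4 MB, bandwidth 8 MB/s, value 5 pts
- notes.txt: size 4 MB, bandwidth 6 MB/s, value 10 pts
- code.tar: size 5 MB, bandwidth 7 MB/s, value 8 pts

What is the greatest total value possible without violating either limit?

Feasible sets respecting both limits:
- fig.png+dataset.csv: size 15, bandwidth 17, value 57
- fig.png+notes.txt+code.tar: size 13, bandwidth 23, value 50
- fig.png+slides.pdf+notes.txt: size 12, bandwidth 24, value 47
- fig.png+slides.pdf+code.tar: size 13, bandwidth 25, value 45
Best: 57 pts.

57 pts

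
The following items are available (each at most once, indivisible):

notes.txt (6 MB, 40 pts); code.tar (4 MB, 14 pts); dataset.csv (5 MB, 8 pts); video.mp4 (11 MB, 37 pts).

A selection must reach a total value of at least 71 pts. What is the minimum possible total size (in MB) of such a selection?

Subsets with value ≥ 71, sorted by total size:
- notes.txt+video.mp4: size 17, value 77
- notes.txt+code.tar+video.mp4: size 21, value 91
Minimum size: 17 MB.

17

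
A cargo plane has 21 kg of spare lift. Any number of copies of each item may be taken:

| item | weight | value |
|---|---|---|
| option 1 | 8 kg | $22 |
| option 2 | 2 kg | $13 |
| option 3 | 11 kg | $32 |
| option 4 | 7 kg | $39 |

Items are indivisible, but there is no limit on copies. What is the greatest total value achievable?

Best value-per-unit is option 2 at 13/2, and filling with it alone uses weight 10×2=20. No mix of the others beats 10×13 = 130.

$130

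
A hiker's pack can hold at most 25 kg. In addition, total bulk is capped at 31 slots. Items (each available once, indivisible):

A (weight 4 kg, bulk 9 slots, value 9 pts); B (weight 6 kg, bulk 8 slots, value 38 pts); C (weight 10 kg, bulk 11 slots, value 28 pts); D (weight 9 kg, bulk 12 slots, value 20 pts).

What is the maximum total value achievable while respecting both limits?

Feasible sets respecting both limits:
- B+C+D: weight 25, bulk 31, value 86
- A+B+C: weight 20, bulk 28, value 75
- A+B+D: weight 19, bulk 29, value 67
Best: 86 pts.

86 pts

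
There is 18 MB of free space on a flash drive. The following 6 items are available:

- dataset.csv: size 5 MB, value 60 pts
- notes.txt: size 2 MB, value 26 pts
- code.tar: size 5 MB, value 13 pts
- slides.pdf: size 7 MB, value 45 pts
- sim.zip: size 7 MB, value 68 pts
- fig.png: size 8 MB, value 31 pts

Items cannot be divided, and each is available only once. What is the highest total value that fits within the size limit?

154 pts

Check high-value combinations within 18 MB:
- dataset.csv+notes.txt+sim.zip: size 5+2+7=14, value 60+26+68=154
- dataset.csv+code.tar+sim.zip: size 5+5+7=17, value 60+13+68=141
- notes.txt+slides.pdf+sim.zip: size 2+7+7=16, value 26+45+68=139
- dataset.csv+notes.txt+slides.pdf: size 5+2+7=14, value 60+26+45=131
- dataset.csv+sim.zip: size 5+7=12, value 60+68=128
Best: 154 pts.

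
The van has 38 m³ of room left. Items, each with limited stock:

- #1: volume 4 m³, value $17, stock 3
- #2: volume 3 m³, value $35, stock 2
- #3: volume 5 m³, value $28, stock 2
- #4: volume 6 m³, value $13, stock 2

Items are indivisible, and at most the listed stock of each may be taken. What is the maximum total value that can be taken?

$190

Best selections within volume 38 and stock limits:
- 3×#1 + 2×#2 + 2×#3 + 1×#4: volume 34, value 190
- 2×#1 + 2×#2 + 2×#3 + 2×#4: volume 36, value 186
- 3×#1 + 2×#2 + 2×#3: volume 28, value 177
- 3×#1 + 2×#2 + 1×#3 + 2×#4: volume 35, value 175
Best: $190.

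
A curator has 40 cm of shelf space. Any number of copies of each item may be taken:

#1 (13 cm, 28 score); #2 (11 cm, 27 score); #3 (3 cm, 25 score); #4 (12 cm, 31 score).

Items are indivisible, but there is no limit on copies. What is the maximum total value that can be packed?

Best value-per-unit is #3 at 25/3, and filling with it alone uses length 13×3=39. No mix of the others beats 13×25 = 325.

325 score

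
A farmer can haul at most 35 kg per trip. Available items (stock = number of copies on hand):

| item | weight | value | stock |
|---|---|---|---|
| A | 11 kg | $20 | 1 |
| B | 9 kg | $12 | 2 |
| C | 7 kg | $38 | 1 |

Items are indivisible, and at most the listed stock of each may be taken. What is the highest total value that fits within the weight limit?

Best selections within weight 35 and stock limits:
- 1×A + 1×B + 1×C: weight 27, value 70
- 2×B + 1×C: weight 25, value 62
Best: $70.

$70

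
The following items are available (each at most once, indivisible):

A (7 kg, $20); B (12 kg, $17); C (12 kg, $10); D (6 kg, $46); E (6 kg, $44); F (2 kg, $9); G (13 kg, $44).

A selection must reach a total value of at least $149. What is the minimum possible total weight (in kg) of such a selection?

32

Subsets with value ≥ 149, sorted by total weight:
- A+D+E+G: weight 32, value 154
- A+D+E+F+G: weight 34, value 163
Minimum weight: 32 kg.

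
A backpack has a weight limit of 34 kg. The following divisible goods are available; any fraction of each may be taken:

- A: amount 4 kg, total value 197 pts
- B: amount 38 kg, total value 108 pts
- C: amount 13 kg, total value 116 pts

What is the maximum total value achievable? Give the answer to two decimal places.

Take in order of value per unit:
- A (197/4 per unit): all 4 → value 197, running total 197.00
- C (116/13 per unit): all 13 → value 116, running total 313.00
- B (108/38 per unit): 17 of 38 → value 17×108/38 = 48.3158, running total 361.32
Total 361.32.

361.32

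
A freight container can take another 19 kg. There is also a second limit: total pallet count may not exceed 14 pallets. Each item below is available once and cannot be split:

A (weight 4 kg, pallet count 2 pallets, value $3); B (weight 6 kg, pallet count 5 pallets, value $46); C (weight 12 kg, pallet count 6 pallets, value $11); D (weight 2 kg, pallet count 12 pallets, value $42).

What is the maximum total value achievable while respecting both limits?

$57

Feasible sets respecting both limits:
- B+C: weight 18, pallet count 11, value 57
- A+B: weight 10, pallet count 7, value 49
- B: weight 6, pallet count 5, value 46
Best: $57.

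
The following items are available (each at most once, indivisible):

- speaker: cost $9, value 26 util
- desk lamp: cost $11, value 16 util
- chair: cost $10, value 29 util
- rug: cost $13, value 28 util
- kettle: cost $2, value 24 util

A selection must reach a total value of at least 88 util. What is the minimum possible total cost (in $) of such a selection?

32

Subsets with value ≥ 88, sorted by total cost:
- speaker+desk lamp+chair+kettle: cost 32, value 95
- speaker+chair+rug+kettle: cost 34, value 107
- speaker+desk lamp+rug+kettle: cost 35, value 94
- desk lamp+chair+rug+kettle: cost 36, value 97
Minimum cost: 32 $.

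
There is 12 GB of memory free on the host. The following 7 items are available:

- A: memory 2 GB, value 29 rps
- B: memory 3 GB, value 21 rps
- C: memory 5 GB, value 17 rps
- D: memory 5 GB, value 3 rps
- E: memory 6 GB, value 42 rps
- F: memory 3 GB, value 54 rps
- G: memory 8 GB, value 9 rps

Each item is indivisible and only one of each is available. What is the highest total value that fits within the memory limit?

Check high-value combinations within 12 GB:
- A+E+F: memory 2+6+3=11, value 29+42+54=125
- B+E+F: memory 3+6+3=12, value 21+42+54=117
- A+B+F: memory 2+3+3=8, value 29+21+54=104
- A+C+F: memory 2+5+3=10, value 29+17+54=100
- E+F: memory 6+3=9, value 42+54=96
Best: 125 rps.

125 rps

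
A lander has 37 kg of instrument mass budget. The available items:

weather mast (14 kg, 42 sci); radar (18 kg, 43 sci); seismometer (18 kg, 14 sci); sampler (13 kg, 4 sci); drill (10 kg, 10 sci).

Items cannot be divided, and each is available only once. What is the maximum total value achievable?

Check high-value combinations within 37 kg:
- weather mast+radar: mass 14+18=32, value 42+43=85
- radar+seismometer: mass 18+18=36, value 43+14=57
- weather mast+seismometer: mass 14+18=32, value 42+14=56
- weather mast+sampler+drill: mass 14+13+10=37, value 42+4+10=56
- radar+drill: mass 18+10=28, value 43+10=53
Best: 85 sci.

85 sci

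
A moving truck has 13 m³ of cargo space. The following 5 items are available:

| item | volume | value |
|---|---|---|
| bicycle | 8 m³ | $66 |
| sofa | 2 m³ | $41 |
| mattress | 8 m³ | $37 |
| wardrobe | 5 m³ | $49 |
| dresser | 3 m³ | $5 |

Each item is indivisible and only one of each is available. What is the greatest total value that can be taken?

Check high-value combinations within 13 m³:
- bicycle+wardrobe: volume 8+5=13, value 66+49=115
- bicycle+sofa+dresser: volume 8+2+3=13, value 66+41+5=112
- bicycle+sofa: volume 8+2=10, value 66+41=107
- sofa+wardrobe+dresser: volume 2+5+3=10, value 41+49+5=95
- sofa+wardrobe: volume 2+5=7, value 41+49=90
Best: $115.

$115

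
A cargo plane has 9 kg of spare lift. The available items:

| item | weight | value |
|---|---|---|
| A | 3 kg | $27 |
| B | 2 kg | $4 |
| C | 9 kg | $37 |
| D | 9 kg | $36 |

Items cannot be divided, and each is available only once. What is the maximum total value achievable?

Check high-value combinations within 9 kg:
- C: weight 9, value 37
- D: weight 9, value 36
- A+B: weight 3+2=5, value 27+4=31
- A: weight 3, value 27
Best: $37.

$37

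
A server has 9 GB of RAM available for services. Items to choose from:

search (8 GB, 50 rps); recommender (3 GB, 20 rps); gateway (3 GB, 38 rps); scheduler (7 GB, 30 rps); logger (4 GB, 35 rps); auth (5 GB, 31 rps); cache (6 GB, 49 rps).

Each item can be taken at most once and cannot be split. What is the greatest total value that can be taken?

87 rps

Check high-value combinations within 9 GB:
- gateway+cache: memory 3+6=9, value 38+49=87
- gateway+logger: memory 3+4=7, value 38+35=73
- gateway+auth: memory 3+5=8, value 38+31=69
Best: 87 rps.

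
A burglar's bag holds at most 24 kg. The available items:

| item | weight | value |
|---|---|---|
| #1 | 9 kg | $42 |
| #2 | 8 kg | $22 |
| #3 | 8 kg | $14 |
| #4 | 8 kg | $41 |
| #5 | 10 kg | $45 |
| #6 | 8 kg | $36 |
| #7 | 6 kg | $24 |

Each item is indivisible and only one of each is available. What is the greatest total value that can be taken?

Check high-value combinations within 24 kg:
- #4+#5+#7: weight 8+10+6=24, value 41+45+24=110
- #1+#4+#7: weight 9+8+6=23, value 42+41+24=107
- #5+#6+#7: weight 10+8+6=24, value 45+36+24=105
- #1+#6+#7: weight 9+8+6=23, value 42+36+24=102
Best: $110.

$110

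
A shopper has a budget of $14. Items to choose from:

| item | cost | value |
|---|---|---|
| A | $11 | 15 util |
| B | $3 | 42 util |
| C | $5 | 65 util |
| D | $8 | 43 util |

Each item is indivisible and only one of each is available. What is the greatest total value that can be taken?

108 util

This is a 0/1 knapsack; check combinations near the capacity.
- C+D: cost 5+8=13, value 65+43=108
- B+C: cost 3+5=8, value 42+65=107
- B+D: cost 3+8=11, value 42+43=85
- C: cost 5, value 65
- A+B: cost 11+3=14, value 15+42=57
Best: 108 util.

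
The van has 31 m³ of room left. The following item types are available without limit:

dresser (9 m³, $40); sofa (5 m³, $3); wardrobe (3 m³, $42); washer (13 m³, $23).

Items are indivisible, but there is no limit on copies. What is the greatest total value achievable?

$420

Best value-per-unit is wardrobe at 42/3, and filling with it alone uses volume 10×3=30. No mix of the others beats 10×42 = 420.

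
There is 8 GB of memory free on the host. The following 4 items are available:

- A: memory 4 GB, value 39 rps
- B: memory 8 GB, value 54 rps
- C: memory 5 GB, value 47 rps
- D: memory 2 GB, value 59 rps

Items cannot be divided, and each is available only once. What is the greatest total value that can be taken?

106 rps

Check high-value combinations within 8 GB:
- C+D: memory 5+2=7, value 47+59=106
- A+D: memory 4+2=6, value 39+59=98
- D: memory 2, value 59
- B: memory 8, value 54
- C: memory 5, value 47
Best: 106 rps.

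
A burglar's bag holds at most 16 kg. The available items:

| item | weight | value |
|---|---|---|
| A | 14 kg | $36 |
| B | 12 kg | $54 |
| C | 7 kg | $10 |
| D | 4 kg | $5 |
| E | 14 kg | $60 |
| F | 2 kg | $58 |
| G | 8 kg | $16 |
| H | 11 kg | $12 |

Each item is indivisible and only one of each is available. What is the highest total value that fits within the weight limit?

$118

Check high-value combinations within 16 kg:
- E+F: weight 14+2=16, value 60+58=118
- B+F: weight 12+2=14, value 54+58=112
- A+F: weight 14+2=16, value 36+58=94
Best: $118.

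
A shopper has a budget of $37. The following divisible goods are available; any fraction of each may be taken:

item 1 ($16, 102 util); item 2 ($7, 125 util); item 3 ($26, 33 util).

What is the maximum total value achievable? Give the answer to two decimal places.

244.77

Take in order of value per unit:
- item 2 (125/7 per unit): all 7 → value 125, running total 125.00
- item 1 (102/16 per unit): all 16 → value 102, running total 227.00
- item 3 (33/26 per unit): 14 of 26 → value 14×33/26 = 17.7692, running total 244.77
Total 244.77.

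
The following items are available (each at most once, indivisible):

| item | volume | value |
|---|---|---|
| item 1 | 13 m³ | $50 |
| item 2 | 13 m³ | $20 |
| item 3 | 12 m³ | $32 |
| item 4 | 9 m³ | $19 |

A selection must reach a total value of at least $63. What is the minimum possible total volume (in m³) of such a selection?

22

Subsets with value ≥ 63, sorted by total volume:
- item 1+item 4: volume 22, value 69
- item 1+item 3: volume 25, value 82
Minimum volume: 22 m³.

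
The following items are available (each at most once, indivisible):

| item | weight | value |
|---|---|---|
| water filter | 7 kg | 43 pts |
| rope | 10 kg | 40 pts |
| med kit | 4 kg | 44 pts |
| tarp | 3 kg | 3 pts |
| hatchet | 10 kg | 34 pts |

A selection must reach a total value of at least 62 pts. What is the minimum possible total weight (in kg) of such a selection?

11

Subsets with value ≥ 62, sorted by total weight:
- water filter+med kit: weight 11, value 87
- water filter+med kit+tarp: weight 14, value 90
Minimum weight: 11 kg.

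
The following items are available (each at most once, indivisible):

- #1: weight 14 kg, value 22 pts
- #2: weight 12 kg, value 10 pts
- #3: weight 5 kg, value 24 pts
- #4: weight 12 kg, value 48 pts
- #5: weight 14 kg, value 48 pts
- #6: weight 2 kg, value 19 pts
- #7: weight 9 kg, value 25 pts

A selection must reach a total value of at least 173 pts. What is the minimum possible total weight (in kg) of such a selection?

54

Subsets with value ≥ 173, sorted by total weight:
- #2+#3+#4+#5+#6+#7: weight 54, value 174
- #1+#3+#4+#5+#6+#7: weight 56, value 186
Minimum weight: 54 kg.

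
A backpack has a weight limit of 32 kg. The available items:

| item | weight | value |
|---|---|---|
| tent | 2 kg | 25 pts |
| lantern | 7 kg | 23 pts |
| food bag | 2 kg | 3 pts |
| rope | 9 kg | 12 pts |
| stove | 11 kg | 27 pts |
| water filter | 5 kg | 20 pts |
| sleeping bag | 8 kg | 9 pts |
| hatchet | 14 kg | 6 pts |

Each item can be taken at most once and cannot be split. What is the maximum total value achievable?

Check high-value combinations within 32 kg:
- tent+lantern+food bag+stove+water filter: weight 2+7+2+11+5=27, value 25+23+3+27+20=98
- tent+lantern+stove+water filter: weight 2+7+11+5=25, value 25+23+27+20=95
- tent+lantern+food bag+rope+stove: weight 2+7+2+9+11=31, value 25+23+3+12+27=90
Best: 98 pts.

98 pts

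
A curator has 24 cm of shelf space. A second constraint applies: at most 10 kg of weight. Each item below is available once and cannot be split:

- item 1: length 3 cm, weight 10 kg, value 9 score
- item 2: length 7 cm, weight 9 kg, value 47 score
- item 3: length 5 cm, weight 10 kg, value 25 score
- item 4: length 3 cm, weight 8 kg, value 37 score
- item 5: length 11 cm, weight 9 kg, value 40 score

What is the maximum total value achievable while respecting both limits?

Feasible sets respecting both limits:
- item 2: length 7, weight 9, value 47
- item 5: length 11, weight 9, value 40
- item 4: length 3, weight 8, value 37
- item 3: length 5, weight 10, value 25
Best: 47 score.

47 score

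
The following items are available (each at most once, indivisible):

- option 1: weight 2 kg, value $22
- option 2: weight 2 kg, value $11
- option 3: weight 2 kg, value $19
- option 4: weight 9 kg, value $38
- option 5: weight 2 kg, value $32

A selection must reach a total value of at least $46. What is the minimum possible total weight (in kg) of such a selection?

4

Subsets with value ≥ 46, sorted by total weight:
- option 1+option 5: weight 4, value 54
- option 3+option 5: weight 4, value 51
- option 1+option 3+option 5: weight 6, value 73
Minimum weight: 4 kg.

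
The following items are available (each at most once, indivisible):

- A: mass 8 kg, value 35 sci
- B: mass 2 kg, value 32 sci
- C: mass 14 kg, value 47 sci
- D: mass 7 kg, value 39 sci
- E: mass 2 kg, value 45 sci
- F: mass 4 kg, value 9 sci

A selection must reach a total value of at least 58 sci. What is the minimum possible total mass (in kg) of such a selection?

4

Subsets with value ≥ 58, sorted by total mass:
- B+E: mass 4, value 77
- B+E+F: mass 8, value 86
- D+E: mass 9, value 84
- B+D: mass 9, value 71
Minimum mass: 4 kg.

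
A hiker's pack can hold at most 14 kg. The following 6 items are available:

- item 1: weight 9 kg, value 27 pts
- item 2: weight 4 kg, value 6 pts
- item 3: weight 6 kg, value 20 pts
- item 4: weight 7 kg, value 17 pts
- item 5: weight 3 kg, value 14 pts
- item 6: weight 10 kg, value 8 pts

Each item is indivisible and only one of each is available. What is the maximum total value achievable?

This is a 0/1 knapsack; check combinations near the capacity.
- item 1+item 5: weight 9+3=12, value 27+14=41
- item 2+item 3+item 5: weight 4+6+3=13, value 6+20+14=40
- item 3+item 4: weight 6+7=13, value 20+17=37
Best: 41 pts.

41 pts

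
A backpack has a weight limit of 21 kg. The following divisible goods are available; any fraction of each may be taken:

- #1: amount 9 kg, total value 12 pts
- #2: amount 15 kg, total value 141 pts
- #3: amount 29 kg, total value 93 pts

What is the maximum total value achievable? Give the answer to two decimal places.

160.24

Take in order of value per unit:
- #2 (141/15 per unit): all 15 → value 141, running total 141.00
- #3 (93/29 per unit): 6 of 29 → value 6×93/29 = 19.2414, running total 160.24
Total 160.24.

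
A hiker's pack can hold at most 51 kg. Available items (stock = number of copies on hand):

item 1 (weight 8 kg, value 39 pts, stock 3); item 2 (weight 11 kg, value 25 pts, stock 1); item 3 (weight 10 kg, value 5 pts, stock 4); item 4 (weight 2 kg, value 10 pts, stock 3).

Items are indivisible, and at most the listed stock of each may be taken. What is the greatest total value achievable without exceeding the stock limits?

Best selections within weight 51 and stock limits:
- 3×item 1 + 1×item 2 + 1×item 3 + 3×item 4: weight 51, value 177
- 3×item 1 + 1×item 2 + 3×item 4: weight 41, value 172
- 3×item 1 + 1×item 2 + 1×item 3 + 2×item 4: weight 49, value 167
- 3×item 1 + 1×item 2 + 2×item 4: weight 39, value 162
Best: 177 pts.

177 pts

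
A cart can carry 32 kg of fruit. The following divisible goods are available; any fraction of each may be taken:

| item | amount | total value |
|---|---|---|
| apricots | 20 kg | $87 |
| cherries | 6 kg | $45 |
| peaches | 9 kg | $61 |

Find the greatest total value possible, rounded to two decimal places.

179.95

Take in order of value per unit:
- cherries (45/6 per unit): all 6 → value 45, running total 45.00
- peaches (61/9 per unit): all 9 → value 61, running total 106.00
- apricots (87/20 per unit): 17 of 20 → value 17×87/20 = 73.9500, running total 179.95
Total 179.95.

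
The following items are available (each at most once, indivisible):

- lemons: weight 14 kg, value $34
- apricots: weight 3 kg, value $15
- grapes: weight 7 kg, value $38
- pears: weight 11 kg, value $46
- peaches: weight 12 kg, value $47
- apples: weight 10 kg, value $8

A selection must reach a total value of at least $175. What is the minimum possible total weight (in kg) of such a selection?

47

Subsets with value ≥ 175, sorted by total weight:
- lemons+apricots+grapes+pears+peaches: weight 47, value 180
- lemons+apricots+grapes+pears+peaches+apples: weight 57, value 188
Minimum weight: 47 kg.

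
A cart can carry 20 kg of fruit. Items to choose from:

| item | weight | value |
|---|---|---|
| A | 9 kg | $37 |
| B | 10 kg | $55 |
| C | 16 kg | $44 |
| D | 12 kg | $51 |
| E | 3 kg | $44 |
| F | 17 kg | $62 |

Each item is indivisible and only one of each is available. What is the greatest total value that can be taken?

Check high-value combinations within 20 kg:
- E+F: weight 3+17=20, value 44+62=106
- B+E: weight 10+3=13, value 55+44=99
- D+E: weight 12+3=15, value 51+44=95
- A+B: weight 9+10=19, value 37+55=92
Best: $106.

$106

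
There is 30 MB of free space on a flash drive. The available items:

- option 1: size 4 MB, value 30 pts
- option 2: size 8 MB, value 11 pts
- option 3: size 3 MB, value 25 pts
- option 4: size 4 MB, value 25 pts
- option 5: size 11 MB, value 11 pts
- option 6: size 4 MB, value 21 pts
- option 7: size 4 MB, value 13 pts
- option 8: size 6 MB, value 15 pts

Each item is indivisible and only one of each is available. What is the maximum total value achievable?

129 pts

Check high-value combinations within 30 MB:
- option 1+option 3+option 4+option 6+option 7+option 8: size 4+3+4+4+4+6=25, value 30+25+25+21+13+15=129
- option 1+option 2+option 3+option 4+option 6+option 8: size 4+8+3+4+4+6=29, value 30+11+25+25+21+15=127
- option 1+option 2+option 3+option 4+option 6+option 7: size 4+8+3+4+4+4=27, value 30+11+25+25+21+13=125
Best: 129 pts.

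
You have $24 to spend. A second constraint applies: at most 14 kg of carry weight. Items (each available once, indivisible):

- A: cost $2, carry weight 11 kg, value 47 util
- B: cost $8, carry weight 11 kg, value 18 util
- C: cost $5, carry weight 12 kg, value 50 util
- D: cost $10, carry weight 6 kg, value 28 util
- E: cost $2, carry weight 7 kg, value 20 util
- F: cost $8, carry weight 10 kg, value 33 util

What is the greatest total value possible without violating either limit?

Feasible sets respecting both limits:
- C: cost 5, carry weight 12, value 50
- D+E: cost 12, carry weight 13, value 48
- A: cost 2, carry weight 11, value 47
Best: 50 util.

50 util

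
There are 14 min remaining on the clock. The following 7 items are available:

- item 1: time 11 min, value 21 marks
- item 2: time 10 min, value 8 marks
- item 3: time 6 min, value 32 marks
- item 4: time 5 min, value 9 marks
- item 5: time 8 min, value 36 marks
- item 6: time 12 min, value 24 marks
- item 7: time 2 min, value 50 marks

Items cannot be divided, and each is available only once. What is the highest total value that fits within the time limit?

91 marks

Check high-value combinations within 14 min:
- item 3+item 4+item 7: time 6+5+2=13, value 32+9+50=91
- item 5+item 7: time 8+2=10, value 36+50=86
- item 3+item 7: time 6+2=8, value 32+50=82
- item 6+item 7: time 12+2=14, value 24+50=74
- item 1+item 7: time 11+2=13, value 21+50=71
Best: 91 marks.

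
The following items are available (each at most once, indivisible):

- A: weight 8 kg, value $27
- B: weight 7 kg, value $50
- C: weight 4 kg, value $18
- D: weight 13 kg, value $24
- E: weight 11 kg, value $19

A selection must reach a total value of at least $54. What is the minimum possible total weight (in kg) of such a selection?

Subsets with value ≥ 54, sorted by total weight:
- B+C: weight 11, value 68
- A+B: weight 15, value 77
- B+E: weight 18, value 69
- A+B+C: weight 19, value 95
Minimum weight: 11 kg.

11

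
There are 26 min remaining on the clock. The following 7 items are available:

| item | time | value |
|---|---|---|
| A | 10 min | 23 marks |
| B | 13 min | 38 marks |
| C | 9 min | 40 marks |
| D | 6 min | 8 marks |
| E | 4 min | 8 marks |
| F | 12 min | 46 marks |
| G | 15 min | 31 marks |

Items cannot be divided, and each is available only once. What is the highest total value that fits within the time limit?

Check high-value combinations within 26 min:
- C+E+F: time 9+4+12=25, value 40+8+46=94
- C+F: time 9+12=21, value 40+46=86
- B+C+E: time 13+9+4=26, value 38+40+8=86
- B+F: time 13+12=25, value 38+46=84
Best: 94 marks.

94 marks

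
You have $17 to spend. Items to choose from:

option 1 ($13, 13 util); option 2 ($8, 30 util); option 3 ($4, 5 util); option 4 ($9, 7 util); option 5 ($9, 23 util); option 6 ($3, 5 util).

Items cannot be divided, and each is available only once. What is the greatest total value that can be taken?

Check high-value combinations within $17:
- option 2+option 5: cost 8+9=17, value 30+23=53
- option 2+option 3+option 6: cost 8+4+3=15, value 30+5+5=40
- option 2+option 4: cost 8+9=17, value 30+7=37
Best: 53 util.

53 util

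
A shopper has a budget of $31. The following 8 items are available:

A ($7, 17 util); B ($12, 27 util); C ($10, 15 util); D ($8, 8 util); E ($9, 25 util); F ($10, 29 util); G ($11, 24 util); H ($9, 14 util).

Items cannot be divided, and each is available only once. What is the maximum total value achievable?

81 util

Check high-value combinations within $31:
- B+E+F: cost 12+9+10=31, value 27+25+29=81
- E+F+G: cost 9+10+11=30, value 25+29+24=78
- A+B+F: cost 7+12+10=29, value 17+27+29=73
- A+E+F: cost 7+9+10=26, value 17+25+29=71
Best: 81 util.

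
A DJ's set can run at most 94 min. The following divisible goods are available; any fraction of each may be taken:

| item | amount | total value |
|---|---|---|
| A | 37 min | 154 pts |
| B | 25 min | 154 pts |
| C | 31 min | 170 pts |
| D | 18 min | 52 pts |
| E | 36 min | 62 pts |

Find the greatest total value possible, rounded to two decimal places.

480.89

Take in order of value per unit:
- B (154/25 per unit): all 25 → value 154, running total 154.00
- C (170/31 per unit): all 31 → value 170, running total 324.00
- A (154/37 per unit): all 37 → value 154, running total 478.00
- D (52/18 per unit): 1 of 18 → value 1×52/18 = 2.8889, running total 480.89
Total 480.89.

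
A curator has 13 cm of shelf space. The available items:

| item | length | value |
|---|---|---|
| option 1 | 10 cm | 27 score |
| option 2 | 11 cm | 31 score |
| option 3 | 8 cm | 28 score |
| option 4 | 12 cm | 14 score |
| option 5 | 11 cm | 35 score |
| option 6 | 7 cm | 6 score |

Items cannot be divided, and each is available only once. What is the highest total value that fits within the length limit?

35 score

Check high-value combinations within 13 cm:
- option 5: length 11, value 35
- option 2: length 11, value 31
- option 3: length 8, value 28
- option 1: length 10, value 27
- option 4: length 12, value 14
Best: 35 score.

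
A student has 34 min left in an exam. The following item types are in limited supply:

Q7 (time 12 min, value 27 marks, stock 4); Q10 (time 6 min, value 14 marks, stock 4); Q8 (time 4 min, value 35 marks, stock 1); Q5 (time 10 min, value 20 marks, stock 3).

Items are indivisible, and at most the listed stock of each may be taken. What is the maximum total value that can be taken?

Best selections within time 34 and stock limits:
- 1×Q7 + 3×Q10 + 1×Q8: time 34, value 104
- 2×Q7 + 1×Q10 + 1×Q8: time 34, value 103
Best: 104 marks.

104 marks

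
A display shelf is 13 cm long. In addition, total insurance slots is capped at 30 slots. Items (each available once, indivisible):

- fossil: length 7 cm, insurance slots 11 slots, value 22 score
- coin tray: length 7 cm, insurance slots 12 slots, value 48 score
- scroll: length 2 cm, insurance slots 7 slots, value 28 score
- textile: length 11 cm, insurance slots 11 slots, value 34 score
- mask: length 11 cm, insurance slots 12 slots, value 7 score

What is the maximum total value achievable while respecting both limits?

Feasible sets respecting both limits:
- coin tray+scroll: length 9, insurance slots 19, value 76
- scroll+textile: length 13, insurance slots 18, value 62
- fossil+scroll: length 9, insurance slots 18, value 50
Best: 76 score.

76 score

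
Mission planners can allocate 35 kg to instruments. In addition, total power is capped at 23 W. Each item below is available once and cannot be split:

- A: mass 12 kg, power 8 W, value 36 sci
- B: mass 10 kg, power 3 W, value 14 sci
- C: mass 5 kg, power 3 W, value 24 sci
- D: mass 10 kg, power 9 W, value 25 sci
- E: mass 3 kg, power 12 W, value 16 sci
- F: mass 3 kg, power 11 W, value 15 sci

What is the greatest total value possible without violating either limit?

85 sci

Feasible sets respecting both limits:
- A+C+D: mass 27, power 20, value 85
- A+C+E: mass 20, power 23, value 76
- A+B+D: mass 32, power 20, value 75
- A+C+F: mass 20, power 22, value 75
Best: 85 sci.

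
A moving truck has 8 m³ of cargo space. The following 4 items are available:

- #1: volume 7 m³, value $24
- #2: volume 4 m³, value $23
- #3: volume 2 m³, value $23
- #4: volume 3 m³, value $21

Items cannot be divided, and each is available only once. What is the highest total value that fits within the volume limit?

$46

This is a 0/1 knapsack; check combinations near the capacity.
- #2+#3: volume 4+2=6, value 23+23=46
- #3+#4: volume 2+3=5, value 23+21=44
- #2+#4: volume 4+3=7, value 23+21=44
- #1: volume 7, value 24
Best: $46.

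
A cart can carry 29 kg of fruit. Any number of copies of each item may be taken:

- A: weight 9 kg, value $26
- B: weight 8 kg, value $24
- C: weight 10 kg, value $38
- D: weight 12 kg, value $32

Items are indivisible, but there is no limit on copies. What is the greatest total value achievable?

Best value-per-unit is C at 38/10; filling with it alone gives 2×38 = 76.
Optimal mix: 1×A + 2×C → weight 29, value 102.

$102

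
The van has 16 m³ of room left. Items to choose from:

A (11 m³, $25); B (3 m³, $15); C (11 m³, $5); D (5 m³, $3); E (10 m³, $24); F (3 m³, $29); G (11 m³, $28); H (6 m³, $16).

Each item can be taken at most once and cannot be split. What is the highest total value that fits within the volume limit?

$68

Check high-value combinations within 16 m³:
- B+E+F: volume 3+10+3=16, value 15+24+29=68
- B+F+H: volume 3+3+6=12, value 15+29+16=60
- F+G: volume 3+11=14, value 29+28=57
Best: $68.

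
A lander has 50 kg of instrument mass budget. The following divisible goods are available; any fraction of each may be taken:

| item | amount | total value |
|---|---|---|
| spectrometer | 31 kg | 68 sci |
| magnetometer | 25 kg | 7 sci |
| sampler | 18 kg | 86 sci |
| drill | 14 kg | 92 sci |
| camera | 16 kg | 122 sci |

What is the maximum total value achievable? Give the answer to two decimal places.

304.39

Take in order of value per unit:
- camera (122/16 per unit): all 16 → value 122, running total 122.00
- drill (92/14 per unit): all 14 → value 92, running total 214.00
- sampler (86/18 per unit): all 18 → value 86, running total 300.00
- spectrometer (68/31 per unit): 2 of 31 → value 2×68/31 = 4.3871, running total 304.39
Total 304.39.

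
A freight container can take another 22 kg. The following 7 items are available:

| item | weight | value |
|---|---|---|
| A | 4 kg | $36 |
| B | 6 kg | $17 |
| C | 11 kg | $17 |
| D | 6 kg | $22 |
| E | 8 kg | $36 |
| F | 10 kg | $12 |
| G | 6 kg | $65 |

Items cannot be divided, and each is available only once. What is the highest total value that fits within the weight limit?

$140

Check high-value combinations within 22 kg:
- A+B+D+G: weight 4+6+6+6=22, value 36+17+22+65=140
- A+E+G: weight 4+8+6=18, value 36+36+65=137
- A+D+G: weight 4+6+6=16, value 36+22+65=123
Best: $140.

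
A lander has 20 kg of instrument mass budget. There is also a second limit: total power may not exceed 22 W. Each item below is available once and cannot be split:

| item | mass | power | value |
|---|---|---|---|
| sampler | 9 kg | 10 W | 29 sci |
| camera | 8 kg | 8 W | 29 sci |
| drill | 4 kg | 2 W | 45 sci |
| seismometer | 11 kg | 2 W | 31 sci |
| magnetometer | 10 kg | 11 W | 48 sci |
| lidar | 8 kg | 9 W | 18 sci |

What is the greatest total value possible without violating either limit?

Feasible sets respecting both limits:
- drill+magnetometer: mass 14, power 13, value 93
- camera+drill+lidar: mass 20, power 19, value 92
- sampler+magnetometer: mass 19, power 21, value 77
Best: 93 sci.

93 sci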